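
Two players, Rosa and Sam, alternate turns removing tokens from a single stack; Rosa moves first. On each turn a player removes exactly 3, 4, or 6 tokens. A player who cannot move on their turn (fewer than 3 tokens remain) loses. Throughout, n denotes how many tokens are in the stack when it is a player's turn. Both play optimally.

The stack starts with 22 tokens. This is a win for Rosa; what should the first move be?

Remove 3, leaving 19.

Work bottom-up. With no move the player to move loses. Otherwise the position is W if at least one move leads to an L position for the opponent, and L if every move leads to a W.
n=0: no move → L
n=1: no move → L
n=2: no move → L
n=3: can move to 0, which is L ⇒ W
n=4: can move to 1, which is L ⇒ W
n=5: can move to 2, which is L ⇒ W
n=6: can move to 2, which is L ⇒ W
n=7: can move to 1, which is L ⇒ W
n=8: can move to 2, which is L ⇒ W
n=9: moves to 6(W), 5(W), 3(W); every one is W ⇒ L
n=10: moves to 7(W), 6(W), 4(W); every one is W ⇒ L
n=11: moves to 8(W), 7(W), 5(W); every one is W ⇒ L
n=12: can move to 9, which is L ⇒ W
n=13: can move to 10, which is L ⇒ W
n=14: can move to 11, which is L ⇒ W
n=15: can move to 11, which is L ⇒ W
n=16: can move to 10, which is L ⇒ W
n=17: can move to 11, which is L ⇒ W
n=18: moves to 15(W), 14(W), 12(W); every one is W ⇒ L
n=19: moves to 16(W), 15(W), 13(W); every one is W ⇒ L
n=20: moves to 17(W), 16(W), 14(W); every one is W ⇒ L
n=21: can move to 18, which is L ⇒ W
n=22: can move to 19, which is L ⇒ W
From 22, the L positions reachable in one move are: 19, 18. Any move reaching one of these is winning.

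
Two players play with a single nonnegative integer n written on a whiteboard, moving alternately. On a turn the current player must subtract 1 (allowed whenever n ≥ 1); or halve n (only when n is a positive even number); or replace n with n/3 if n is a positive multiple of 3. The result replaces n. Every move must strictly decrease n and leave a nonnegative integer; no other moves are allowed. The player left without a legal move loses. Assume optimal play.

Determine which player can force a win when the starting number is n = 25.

The second player wins.

Work bottom-up. With no move the player to move loses. Otherwise the position is W if at least one move leads to an L position for the opponent, and L if every move leads to a W.
n=0: no move → L
n=1: →0(L), so W
n=2: →1(W) only, which is W, so L
n=3: →2(L), so W
n=4: →2(L), so W
n=5: →4(W) only, which is W, so L
n=6: →2(L), so W
n=7: →6(W) only, which is W, so L
n=8: →7(L), so W
n=9: →3(W), 8(W) — all W, so L
n=10: →5(L), so W
n=11: →10(W) only, which is W, so L
n=12: →11(L), so W
n=13: →12(W) only, which is W, so L
n=14: →7(L), so W
n=15: →5(L), so W
n=16: →8(W), 15(W) — all W, so L
n=17: →16(L), so W
n=18: →9(L), so W
n=19: →18(W) only, which is W, so L
n=20: →19(L), so W
n=21: →7(L), so W
n=22: →11(L), so W
n=23: →22(W) only, which is W, so L
n=24: →23(L), so W
n=25: →24(W) only, which is W, so L
The starting position 25 is L: whatever the player to move does, the opponent receives a W position.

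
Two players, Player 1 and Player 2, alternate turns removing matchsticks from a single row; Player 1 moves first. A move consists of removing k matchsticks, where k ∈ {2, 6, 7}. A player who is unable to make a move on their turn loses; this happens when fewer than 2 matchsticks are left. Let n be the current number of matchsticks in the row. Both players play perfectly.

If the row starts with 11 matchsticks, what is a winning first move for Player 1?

Compute win/loss labels from the base case upward. A position with no move is L. Any other position is W if it can reach an L in one move, else L.
n=0: no move → L
n=1: no move → L
n=2: reaches L-position 0 → W
n=3: reaches L-position 1 → W
n=4: only reaches 2(W), which is W → L
n=5: only reaches 3(W), which is W → L
n=6: reaches L-position 4 → W
n=7: reaches L-position 5 → W
n=8: reaches L-position 1 → W
n=9: only reaches 7(W), 3(W), 2(W), all W → L
n=10: reaches L-position 4 → W
n=11: reaches L-position 9 → W
From 11, the L positions reachable in one move are: 9, 5, 4. Any move reaching one of these is winning.

Remove 2, leaving 9.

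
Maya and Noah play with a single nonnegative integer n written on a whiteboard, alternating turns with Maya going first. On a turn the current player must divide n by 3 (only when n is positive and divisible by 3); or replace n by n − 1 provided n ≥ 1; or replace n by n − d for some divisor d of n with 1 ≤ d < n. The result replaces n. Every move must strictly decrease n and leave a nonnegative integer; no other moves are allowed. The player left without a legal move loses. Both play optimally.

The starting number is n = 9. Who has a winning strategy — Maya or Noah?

Noah wins.

Build the W/L table. Terminal = L. A non-terminal position is W if it has a move to some L; otherwise it is L.
n=0: no move → L
n=1: reaches L-position 0 → W
n=2: only reaches 1(W), which is W → L
n=3: reaches L-position 2 → W
n=4: reaches L-position 2 → W
n=5: only reaches 4(W), which is W → L
n=6: reaches L-position 2 → W
n=7: only reaches 6(W), which is W → L
n=8: reaches L-position 7 → W
n=9: only reaches 3(W), 6(W), 8(W), all W → L
The starting position 9 is L: whatever Maya does, the opponent receives a W position.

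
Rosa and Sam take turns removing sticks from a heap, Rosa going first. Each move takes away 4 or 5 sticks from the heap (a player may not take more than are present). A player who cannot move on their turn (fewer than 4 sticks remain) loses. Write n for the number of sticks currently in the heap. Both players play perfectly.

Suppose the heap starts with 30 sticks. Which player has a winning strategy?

Sam wins.

Positions with no move are L. A position that does have a move is losing for the player to move precisely when every available move leads to a winning position for the opponent. Fill in the labels:
n=0: no move → L
n=1: no move → L
n=2: no move → L
n=3: no move → L
n=4: reaches L-position 0 → W
n=5: reaches L-position 1 → W
n=6: reaches L-position 2 → W
n=7: reaches L-position 3 → W
n=8: reaches L-position 3 → W
n=9: only reaches 5(W), 4(W), all W → L
n=10: only reaches 6(W), 5(W), all W → L
n=11: only reaches 7(W), 6(W), all W → L
n=12: only reaches 8(W), 7(W), all W → L
n=13: reaches L-position 9 → W
n=14: reaches L-position 10 → W
n=15: reaches L-position 11 → W
n=16: reaches L-position 12 → W
n=17: reaches L-position 12 → W
n=18: only reaches 14(W), 13(W), all W → L
n=19: only reaches 15(W), 14(W), all W → L
n=20: only reaches 16(W), 15(W), all W → L
n=21: only reaches 17(W), 16(W), all W → L
n=22: reaches L-position 18 → W
n=23: reaches L-position 19 → W
n=24: reaches L-position 20 → W
n=25: reaches L-position 21 → W
n=26: reaches L-position 21 → W
n=27: only reaches 23(W), 22(W), all W → L
n=28: only reaches 24(W), 23(W), all W → L
n=29: only reaches 25(W), 24(W), all W → L
n=30: only reaches 26(W), 25(W), all W → L
Every move from 30 reaches a W position, so the mover loses.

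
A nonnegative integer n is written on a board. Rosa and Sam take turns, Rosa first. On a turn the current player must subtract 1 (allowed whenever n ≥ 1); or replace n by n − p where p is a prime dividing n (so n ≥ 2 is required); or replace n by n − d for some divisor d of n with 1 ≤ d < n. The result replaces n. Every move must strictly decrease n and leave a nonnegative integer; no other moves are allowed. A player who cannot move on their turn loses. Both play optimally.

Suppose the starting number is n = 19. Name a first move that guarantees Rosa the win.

Move to 0.

Positions with no move are L. A position that does have a move is losing for the player to move precisely when every available move leads to a winning position for the opponent. Fill in the labels:
n=0: no move → L
n=1: reaches L-position 0 → W
n=2: reaches L-position 0 → W
n=3: reaches L-position 0 → W
n=4: only reaches 2(W), 3(W), all W → L
n=5: reaches L-position 0 → W
n=6: reaches L-position 4 → W
n=7: reaches L-position 0 → W
n=8: reaches L-position 4 → W
n=9: only reaches 6(W), 8(W), all W → L
n=10: reaches L-position 9 → W
n=11: reaches L-position 0 → W
n=12: reaches L-position 9 → W
n=13: reaches L-position 0 → W
n=14: only reaches 7(W), 12(W), 13(W), all W → L
n=15: reaches L-position 14 → W
n=16: reaches L-position 14 → W
n=17: reaches L-position 0 → W
n=18: reaches L-position 9 → W
n=19: reaches L-position 0 → W
From 19, the L positions reachable in one move are: 0.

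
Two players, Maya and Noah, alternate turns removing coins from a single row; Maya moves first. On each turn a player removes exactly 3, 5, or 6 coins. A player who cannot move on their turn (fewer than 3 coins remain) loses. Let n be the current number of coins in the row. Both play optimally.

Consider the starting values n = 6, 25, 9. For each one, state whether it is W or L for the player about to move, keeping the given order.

6: W, 25: W, 9: L

Use the standard recursion: the mover loses at a terminal position; elsewhere, the mover wins exactly when some move hands the opponent an L position.
n=0: no move → L
n=1: no move → L
n=2: no move → L
n=3: W (go to 0, an L position)
n=4: W (go to 1, an L position)
n=5: W (go to 2, an L position)
n=6: W (go to 1, an L position)
n=7: W (go to 2, an L position)
n=8: W (go to 2, an L position)
n=9: L (options 6(W), 4(W), 3(W) are all W)
n=10: L (options 7(W), 5(W), 4(W) are all W)
n=11: L (options 8(W), 6(W), 5(W) are all W)
n=12: W (go to 9, an L position)
n=13: W (go to 10, an L position)
n=14: W (go to 11, an L position)
n=15: W (go to 10, an L position)
n=16: W (go to 11, an L position)
n=17: W (go to 11, an L position)
n=18: L (options 15(W), 13(W), 12(W) are all W)
n=19: L (options 16(W), 14(W), 13(W) are all W)
n=20: L (options 17(W), 15(W), 14(W) are all W)
n=21: W (go to 18, an L position)
n=22: W (go to 19, an L position)
n=23: W (go to 20, an L position)
n=24: W (go to 19, an L position)
n=25: W (go to 20, an L position)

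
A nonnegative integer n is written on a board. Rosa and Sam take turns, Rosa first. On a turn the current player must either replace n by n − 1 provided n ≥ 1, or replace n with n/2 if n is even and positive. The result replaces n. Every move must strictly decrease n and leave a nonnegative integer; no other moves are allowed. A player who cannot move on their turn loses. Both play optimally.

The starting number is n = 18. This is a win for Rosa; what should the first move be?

Move to 9.

Positions with no move are L. A position that does have a move is losing for the player to move precisely when every available move leads to a winning position for the opponent. Fill in the labels:
n=0: no move → L
n=1: W (go to 0, an L position)
n=2: L (sole option 1(W) is W)
n=3: W (go to 2, an L position)
n=4: W (go to 2, an L position)
n=5: L (sole option 4(W) is W)
n=6: W (go to 5, an L position)
n=7: L (sole option 6(W) is W)
n=8: W (go to 7, an L position)
n=9: L (sole option 8(W) is W)
n=10: W (go to 5, an L position)
n=11: L (sole option 10(W) is W)
n=12: W (go to 11, an L position)
n=13: L (sole option 12(W) is W)
n=14: W (go to 7, an L position)
n=15: L (sole option 14(W) is W)
n=16: W (go to 15, an L position)
n=17: L (sole option 16(W) is W)
n=18: W (go to 9, an L position)
From 18, the L positions reachable in one move are: 9, 17. Any move reaching one of these is winning.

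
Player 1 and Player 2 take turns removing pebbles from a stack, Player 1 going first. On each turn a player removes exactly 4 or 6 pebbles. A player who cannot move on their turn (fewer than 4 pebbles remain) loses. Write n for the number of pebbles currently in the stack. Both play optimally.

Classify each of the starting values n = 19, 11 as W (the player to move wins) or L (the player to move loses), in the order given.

Build the W/L table. Terminal = L. A non-terminal position is W if it has a move to some L; otherwise it is L.
n=0: no move → L
n=1: no move → L
n=2: no move → L
n=3: no move → L
n=4: reaches L-position 0 → W
n=5: reaches L-position 1 → W
n=6: reaches L-position 2 → W
n=7: reaches L-position 3 → W
n=8: reaches L-position 2 → W
n=9: reaches L-position 3 → W
n=10: only reaches 6(W), 4(W), all W → L
n=11: only reaches 7(W), 5(W), all W → L
n=12: only reaches 8(W), 6(W), all W → L
n=13: only reaches 9(W), 7(W), all W → L
n=14: reaches L-position 10 → W
n=15: reaches L-position 11 → W
n=16: reaches L-position 12 → W
n=17: reaches L-position 13 → W
n=18: reaches L-position 12 → W
n=19: reaches L-position 13 → W

19: W, 11: L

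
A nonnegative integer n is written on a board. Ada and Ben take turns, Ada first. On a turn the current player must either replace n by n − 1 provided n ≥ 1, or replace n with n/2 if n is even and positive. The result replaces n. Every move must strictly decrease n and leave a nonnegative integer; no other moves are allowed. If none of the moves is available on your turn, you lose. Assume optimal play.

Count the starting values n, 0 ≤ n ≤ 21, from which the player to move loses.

11

Positions with no move are L. A position that does have a move is losing for the player to move precisely when every available move leads to a winning position for the opponent. Fill in the labels:
n=0: no move → L
n=1: W (go to 0, an L position)
n=2: L (sole option 1(W) is W)
n=3: W (go to 2, an L position)
n=4: W (go to 2, an L position)
n=5: L (sole option 4(W) is W)
n=6: W (go to 5, an L position)
n=7: L (sole option 6(W) is W)
n=8: W (go to 7, an L position)
n=9: L (sole option 8(W) is W)
n=10: W (go to 5, an L position)
n=11: L (sole option 10(W) is W)
n=12: W (go to 11, an L position)
n=13: L (sole option 12(W) is W)
n=14: W (go to 7, an L position)
n=15: L (sole option 14(W) is W)
n=16: W (go to 15, an L position)
n=17: L (sole option 16(W) is W)
n=18: W (go to 9, an L position)
n=19: L (sole option 18(W) is W)
n=20: W (go to 19, an L position)
n=21: L (sole option 20(W) is W)
L entries with 0 ≤ n ≤ 21: n = 0, 2, 5, 7, 9, 11, 13, 15, 17, 19, 21; that makes 11.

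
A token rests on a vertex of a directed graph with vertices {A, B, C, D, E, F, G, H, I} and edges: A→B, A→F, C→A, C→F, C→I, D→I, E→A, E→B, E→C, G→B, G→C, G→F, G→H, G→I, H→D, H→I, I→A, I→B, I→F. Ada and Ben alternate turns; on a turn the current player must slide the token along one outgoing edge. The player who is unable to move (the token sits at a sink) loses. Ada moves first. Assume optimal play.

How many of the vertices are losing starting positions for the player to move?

Use the standard recursion: the mover loses at a terminal position; elsewhere, the mover wins exactly when some move hands the opponent an L position.
Every edge goes from a vertex to one that appears earlier in the order F, B, A, I, D, C, H, G, E, so processing vertices in that order labels each vertex after all of its successors.
F: no outgoing edge → L
B: no outgoing edge → L
A: W (go to B, an L position)
I: W (go to B, an L position)
D: L (sole option I(W) is W)
C: W (go to F, an L position)
H: W (go to D, an L position)
G: W (go to B, an L position)
E: W (go to B, an L position)
The L vertices are B, D, F; that is 3 in all.

3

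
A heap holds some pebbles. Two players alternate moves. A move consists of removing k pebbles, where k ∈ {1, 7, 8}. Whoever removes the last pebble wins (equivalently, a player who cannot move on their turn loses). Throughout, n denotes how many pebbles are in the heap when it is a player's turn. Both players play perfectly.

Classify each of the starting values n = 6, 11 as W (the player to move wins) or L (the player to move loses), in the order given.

6: L, 11: W

Use the standard recursion: the mover loses at a terminal position; elsewhere, the mover wins exactly when some move hands the opponent an L position.
n=0: no move → L
n=1: →0(L), so W
n=2: →1(W) only, which is W, so L
n=3: →2(L), so W
n=4: →3(W) only, which is W, so L
n=5: →4(L), so W
n=6: →5(W) only, which is W, so L
n=7: →6(L), so W
n=8: →0(L), so W
n=9: →2(L), so W
n=10: →2(L), so W
n=11: →4(L), so W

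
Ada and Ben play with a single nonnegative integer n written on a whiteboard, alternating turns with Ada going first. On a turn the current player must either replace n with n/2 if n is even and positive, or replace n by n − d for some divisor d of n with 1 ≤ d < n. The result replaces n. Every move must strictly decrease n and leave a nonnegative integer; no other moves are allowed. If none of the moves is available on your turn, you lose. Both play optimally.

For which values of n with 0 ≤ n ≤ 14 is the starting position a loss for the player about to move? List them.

Positions with no move are L. A position that does have a move is losing for the player to move precisely when every available move leads to a winning position for the opponent. Fill in the labels:
n=0: no move → L
n=1: no move → L
n=2: can move to 1, which is L ⇒ W
n=3: the only move is to 2(W), a W ⇒ L
n=4: can move to 3, which is L ⇒ W
n=5: the only move is to 4(W), a W ⇒ L
n=6: can move to 3, which is L ⇒ W
n=7: the only move is to 6(W), a W ⇒ L
n=8: can move to 7, which is L ⇒ W
n=9: moves to 6(W), 8(W); every one is W ⇒ L
n=10: can move to 5, which is L ⇒ W
n=11: the only move is to 10(W), a W ⇒ L
n=12: can move to 9, which is L ⇒ W
n=13: the only move is to 12(W), a W ⇒ L
n=14: can move to 7, which is L ⇒ W
The losing starting values of n are exactly the entries labelled L in this table (8 of them).

0, 1, 3, 5, 7, 9, 11, 13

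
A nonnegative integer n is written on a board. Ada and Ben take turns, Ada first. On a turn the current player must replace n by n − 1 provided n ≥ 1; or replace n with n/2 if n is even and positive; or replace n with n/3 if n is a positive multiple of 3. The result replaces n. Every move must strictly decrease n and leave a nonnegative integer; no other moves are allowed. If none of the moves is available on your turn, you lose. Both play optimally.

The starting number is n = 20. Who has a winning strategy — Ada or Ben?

Classify positions by backward induction: terminal positions (no move available) are L. From any other position, the mover wins iff some move reaches an L.
n=0: no move → L
n=1: →0(L), so W
n=2: →1(W) only, which is W, so L
n=3: →2(L), so W
n=4: →2(L), so W
n=5: →4(W) only, which is W, so L
n=6: →2(L), so W
n=7: →6(W) only, which is W, so L
n=8: →7(L), so W
n=9: →3(W), 8(W) — all W, so L
n=10: →5(L), so W
n=11: →10(W) only, which is W, so L
n=12: →11(L), so W
n=13: →12(W) only, which is W, so L
n=14: →7(L), so W
n=15: →5(L), so W
n=16: →8(W), 15(W) — all W, so L
n=17: →16(L), so W
n=18: →9(L), so W
n=19: →18(W) only, which is W, so L
n=20: →19(L), so W
The starting position 20 is W: Ada should move to 19, handing over an L position.

Ada wins.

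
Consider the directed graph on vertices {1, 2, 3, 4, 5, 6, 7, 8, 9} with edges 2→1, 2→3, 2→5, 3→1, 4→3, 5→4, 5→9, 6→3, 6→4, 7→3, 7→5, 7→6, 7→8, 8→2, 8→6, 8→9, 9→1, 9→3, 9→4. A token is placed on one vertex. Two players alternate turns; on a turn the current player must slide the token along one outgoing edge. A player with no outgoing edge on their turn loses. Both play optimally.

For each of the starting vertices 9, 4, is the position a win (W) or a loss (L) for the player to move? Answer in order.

9: W, 4: L

Classify positions by backward induction: terminal positions (no move available) are L. From any other position, the mover wins iff some move reaches an L.
Every edge goes from a vertex to one that appears earlier in the order 1, 3, 4, 9, 5, 6, 2, 8, 7, so processing vertices in that order labels each vertex after all of its successors.
1: no outgoing edge → L
3: reaches L-position 1 → W
4: only reaches 3(W), which is W → L
9: reaches L-position 4 → W
5: reaches L-position 4 → W
6: reaches L-position 4 → W
2: reaches L-position 1 → W
8: only reaches 2(W), 6(W), 9(W), all W → L
7: reaches L-position 8 → W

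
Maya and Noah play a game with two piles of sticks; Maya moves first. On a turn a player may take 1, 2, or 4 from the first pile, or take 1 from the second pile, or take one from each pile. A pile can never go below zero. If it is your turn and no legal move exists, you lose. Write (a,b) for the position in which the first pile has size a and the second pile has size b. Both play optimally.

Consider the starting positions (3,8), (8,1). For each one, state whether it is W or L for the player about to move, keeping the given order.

Classify positions by backward induction: terminal positions (no move available) are L. From any other position, the mover wins iff some move reaches an L.
No move ever increases a pile, so every position that can arise here has a ≤ 8 and b ≤ 8; it is enough to label the cells with 0 ≤ a ≤ 8 and 0 ≤ b ≤ 8.
Every move lowers a or b (never raises either), so fill the grid row by row in increasing a, and left to right within a row: each cell's successors are then already labelled.
      b=0  b=1  b=2  b=3  b=4  b=5  b=6  b=7  b=8
a=0:    L    W    L    W    L    W    L    W    L
a=1:    W    W    W    W    W    W    W    W    W
a=2:    W    L    W    L    W    L    W    L    W
a=3:    L    W    W    W    W    W    W    W    W
a=4:    W    W    W    W    W    W    W    W    W
a=5:    W    L    W    L    W    L    W    L    W
a=6:    L    W    W    W    W    W    W    W    W
a=7:    W    W    L    W    L    W    L    W    L
a=8:    W    L    W    W    W    W    W    W    W
Cells with no legal move (terminal, hence L): (0,0).
The remaining L cells, each justified by listing all of its moves:
(0,2): L (sole option (0,1)(W) is W)
(0,4): L (sole option (0,3)(W) is W)
(0,6): L (sole option (0,5)(W) is W)
(0,8): L (sole option (0,7)(W) is W)
(2,1): L (options (1,1)(W), (0,1)(W), (2,0)(W), (1,0)(W) are all W)
(2,3): L (options (1,3)(W), (0,3)(W), (2,2)(W), (1,2)(W) are all W)
(2,5): L (options (1,5)(W), (0,5)(W), (2,4)(W), (1,4)(W) are all W)
(2,7): L (options (1,7)(W), (0,7)(W), (2,6)(W), (1,6)(W) are all W)
(3,0): L (options (2,0)(W), (1,0)(W) are all W)
(5,1): L (options (4,1)(W), (3,1)(W), (1,1)(W), (5,0)(W), (4,0)(W) are all W)
(5,3): L (options (4,3)(W), (3,3)(W), (1,3)(W), (5,2)(W), (4,2)(W) are all W)
(5,5): L (options (4,5)(W), (3,5)(W), (1,5)(W), (5,4)(W), (4,4)(W) are all W)
(5,7): L (options (4,7)(W), (3,7)(W), (1,7)(W), (5,6)(W), (4,6)(W) are all W)
(6,0): L (options (5,0)(W), (4,0)(W), (2,0)(W) are all W)
(7,2): L (options (6,2)(W), (5,2)(W), (3,2)(W), (7,1)(W), (6,1)(W) are all W)
(7,4): L (options (6,4)(W), (5,4)(W), (3,4)(W), (7,3)(W), (6,3)(W) are all W)
(7,6): L (options (6,6)(W), (5,6)(W), (3,6)(W), (7,5)(W), (6,5)(W) are all W)
(7,8): L (options (6,8)(W), (5,8)(W), (3,8)(W), (7,7)(W), (6,7)(W) are all W)
(8,1): L (options (7,1)(W), (6,1)(W), (4,1)(W), (8,0)(W), (7,0)(W) are all W)
Every other cell has at least one move into one of the L cells above, so it is W.
(3,8): the move to (2,7) reaches an L cell, so W
(8,1): one of the L cells justified above, so L

(3,8): W, (8,1): L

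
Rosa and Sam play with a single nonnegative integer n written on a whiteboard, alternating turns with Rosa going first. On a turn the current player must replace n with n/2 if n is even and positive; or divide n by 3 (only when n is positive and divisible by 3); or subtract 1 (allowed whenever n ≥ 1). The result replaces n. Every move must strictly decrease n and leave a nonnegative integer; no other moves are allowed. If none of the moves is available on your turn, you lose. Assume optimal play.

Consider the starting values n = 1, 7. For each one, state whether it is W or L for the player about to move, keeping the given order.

1: W, 7: L

Classify positions by backward induction: terminal positions (no move available) are L. From any other position, the mover wins iff some move reaches an L.
n=0: no move → L
n=1: →0(L), so W
n=2: →1(W) only, which is W, so L
n=3: →2(L), so W
n=4: →2(L), so W
n=5: →4(W) only, which is W, so L
n=6: →2(L), so W
n=7: →6(W) only, which is W, so L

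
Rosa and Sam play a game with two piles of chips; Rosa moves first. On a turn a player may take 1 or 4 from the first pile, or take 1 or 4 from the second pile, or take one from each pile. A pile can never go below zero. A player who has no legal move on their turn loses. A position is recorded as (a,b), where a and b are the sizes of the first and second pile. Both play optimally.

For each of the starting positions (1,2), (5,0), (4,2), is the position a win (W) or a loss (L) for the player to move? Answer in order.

Classify positions by backward induction: terminal positions (no move available) are L. From any other position, the mover wins iff some move reaches an L.
No move ever increases a pile, so every position that can arise here has a ≤ 5 and b ≤ 2; it is enough to label the cells with 0 ≤ a ≤ 5 and 0 ≤ b ≤ 2.
Every move lowers a or b (never raises either), so fill the grid row by row in increasing a, and left to right within a row: each cell's successors are then already labelled.
      b=0  b=1  b=2
a=0:    L    W    L
a=1:    W    W    W
a=2:    L    W    L
a=3:    W    W    W
a=4:    W    L    W
a=5:    L    W    W
Cells with no legal move (terminal, hence L): (0,0).
The remaining L cells, each justified by listing all of its moves:
(0,2): L (sole option (0,1)(W) is W)
(2,0): L (sole option (1,0)(W) is W)
(2,2): L (options (1,2)(W), (2,1)(W), (1,1)(W) are all W)
(4,1): L (options (3,1)(W), (0,1)(W), (4,0)(W), (3,0)(W) are all W)
(5,0): L (options (4,0)(W), (1,0)(W) are all W)
Every other cell has at least one move into one of the L cells above, so it is W.
(1,2): the move to (0,2) reaches an L cell, so W
(5,0): one of the L cells justified above, so L
(4,2): the move to (0,2) reaches an L cell, so W

(1,2): W, (5,0): L, (4,2): W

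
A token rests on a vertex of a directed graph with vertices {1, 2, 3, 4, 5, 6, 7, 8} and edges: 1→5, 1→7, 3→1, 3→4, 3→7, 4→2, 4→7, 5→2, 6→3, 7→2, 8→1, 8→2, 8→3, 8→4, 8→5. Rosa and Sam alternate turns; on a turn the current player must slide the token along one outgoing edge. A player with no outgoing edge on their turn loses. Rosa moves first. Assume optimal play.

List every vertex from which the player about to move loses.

Classify positions by backward induction: terminal positions (no move available) are L. From any other position, the mover wins iff some move reaches an L.
Every edge goes from a vertex to one that appears earlier in the order 2, 5, 7, 4, 1, 3, 6, 8, so processing vertices in that order labels each vertex after all of its successors.
2: no outgoing edge → L
5: reaches L-position 2 → W
7: reaches L-position 2 → W
4: reaches L-position 2 → W
1: only reaches 7(W), 5(W), all W → L
3: reaches L-position 1 → W
6: only reaches 3(W), which is W → L
8: reaches L-position 1 → W
Reading off the rows marked L gives the requested list; there are 3 such vertices.

1, 2, 6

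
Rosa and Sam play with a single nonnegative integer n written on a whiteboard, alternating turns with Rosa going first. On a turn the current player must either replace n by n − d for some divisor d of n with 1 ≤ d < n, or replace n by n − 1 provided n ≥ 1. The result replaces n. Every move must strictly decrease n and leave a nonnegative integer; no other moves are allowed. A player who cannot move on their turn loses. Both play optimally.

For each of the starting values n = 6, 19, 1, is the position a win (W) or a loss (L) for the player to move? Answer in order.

Build the W/L table. Terminal = L. A non-terminal position is W if it has a move to some L; otherwise it is L.
n=0: no move → L
n=1: reaches L-position 0 → W
n=2: only reaches 1(W), which is W → L
n=3: reaches L-position 2 → W
n=4: reaches L-position 2 → W
n=5: only reaches 4(W), which is W → L
n=6: reaches L-position 5 → W
n=7: only reaches 6(W), which is W → L
n=8: reaches L-position 7 → W
n=9: only reaches 6(W), 8(W), all W → L
n=10: reaches L-position 5 → W
n=11: only reaches 10(W), which is W → L
n=12: reaches L-position 9 → W
n=13: only reaches 12(W), which is W → L
n=14: reaches L-position 7 → W
n=15: only reaches 10(W), 12(W), 14(W), all W → L
n=16: reaches L-position 15 → W
n=17: only reaches 16(W), which is W → L
n=18: reaches L-position 9 → W
n=19: only reaches 18(W), which is W → L

6: W, 19: L, 1: W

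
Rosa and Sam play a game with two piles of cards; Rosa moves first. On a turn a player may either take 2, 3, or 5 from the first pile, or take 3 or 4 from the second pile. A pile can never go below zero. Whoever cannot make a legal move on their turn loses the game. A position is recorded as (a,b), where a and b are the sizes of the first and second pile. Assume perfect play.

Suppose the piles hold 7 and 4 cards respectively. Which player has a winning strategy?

Rosa wins.

Label each position W (a win for the player to move) or L (a loss). A position with no legal move is L; any other position is W exactly when some move reaches an L, and L when every move reaches a W.
No move ever increases a pile, so every position that can arise here has a ≤ 7 and b ≤ 4; it is enough to label the cells with 0 ≤ a ≤ 7 and 0 ≤ b ≤ 4.
Every move lowers a or b (never raises either), so fill the grid row by row in increasing a, and left to right within a row: each cell's successors are then already labelled.
      b=0  b=1  b=2  b=3  b=4
a=0:    L    L    L    W    W
a=1:    L    L    L    W    W
a=2:    W    W    W    L    L
a=3:    W    W    W    L    L
a=4:    W    W    W    W    W
a=5:    W    W    W    W    W
a=6:    W    W    W    W    W
a=7:    L    L    L    W    W
Cells with no legal move (terminal, hence L): (0,0), (0,1), (0,2), (1,0), (1,1), (1,2).
The remaining L cells, each justified by listing all of its moves:
(2,3): L (options (0,3)(W), (2,0)(W) are all W)
(2,4): L (options (0,4)(W), (2,1)(W), (2,0)(W) are all W)
(3,3): L (options (1,3)(W), (0,3)(W), (3,0)(W) are all W)
(3,4): L (options (1,4)(W), (0,4)(W), (3,1)(W), (3,0)(W) are all W)
(7,0): L (options (5,0)(W), (4,0)(W), (2,0)(W) are all W)
(7,1): L (options (5,1)(W), (4,1)(W), (2,1)(W) are all W)
(7,2): L (options (5,2)(W), (4,2)(W), (2,2)(W) are all W)
Every other cell has at least one move into one of the L cells above, so it is W.
The starting position (7,4) is W: Rosa should move to (2,4), handing over an L position.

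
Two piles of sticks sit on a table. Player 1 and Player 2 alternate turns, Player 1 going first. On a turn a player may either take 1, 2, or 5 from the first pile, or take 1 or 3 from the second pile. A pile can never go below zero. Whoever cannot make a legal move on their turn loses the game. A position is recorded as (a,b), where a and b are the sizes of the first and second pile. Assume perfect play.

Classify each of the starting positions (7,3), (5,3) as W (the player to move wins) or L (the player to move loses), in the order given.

(7,3): L, (5,3): W

Classify positions by backward induction: terminal positions (no move available) are L. From any other position, the mover wins iff some move reaches an L.
No move ever increases a pile, so every position that can arise here has a ≤ 7 and b ≤ 3; it is enough to label the cells with 0 ≤ a ≤ 7 and 0 ≤ b ≤ 3.
Every move lowers a or b (never raises either), so fill the grid row by row in increasing a, and left to right within a row: each cell's successors are then already labelled.
      b=0  b=1  b=2  b=3
a=0:    L    W    L    W
a=1:    W    L    W    L
a=2:    W    W    W    W
a=3:    L    W    L    W
a=4:    W    L    W    L
a=5:    W    W    W    W
a=6:    L    W    L    W
a=7:    W    L    W    L
Cells with no legal move (terminal, hence L): (0,0).
The remaining L cells, each justified by listing all of its moves:
(0,2): L (sole option (0,1)(W) is W)
(1,1): L (options (0,1)(W), (1,0)(W) are all W)
(1,3): L (options (0,3)(W), (1,2)(W), (1,0)(W) are all W)
(3,0): L (options (2,0)(W), (1,0)(W) are all W)
(3,2): L (options (2,2)(W), (1,2)(W), (3,1)(W) are all W)
(4,1): L (options (3,1)(W), (2,1)(W), (4,0)(W) are all W)
(4,3): L (options (3,3)(W), (2,3)(W), (4,2)(W), (4,0)(W) are all W)
(6,0): L (options (5,0)(W), (4,0)(W), (1,0)(W) are all W)
(6,2): L (options (5,2)(W), (4,2)(W), (1,2)(W), (6,1)(W) are all W)
(7,1): L (options (6,1)(W), (5,1)(W), (2,1)(W), (7,0)(W) are all W)
(7,3): L (options (6,3)(W), (5,3)(W), (2,3)(W), (7,2)(W), (7,0)(W) are all W)
Every other cell has at least one move into one of the L cells above, so it is W.
(7,3): one of the L cells justified above, so L
(5,3): the move to (4,3) reaches an L cell, so W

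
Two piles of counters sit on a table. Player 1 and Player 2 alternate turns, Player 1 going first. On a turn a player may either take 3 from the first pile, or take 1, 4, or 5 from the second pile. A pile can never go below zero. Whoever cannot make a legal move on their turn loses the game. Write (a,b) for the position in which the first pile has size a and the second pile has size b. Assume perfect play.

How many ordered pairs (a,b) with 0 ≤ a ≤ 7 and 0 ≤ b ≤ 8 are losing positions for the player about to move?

Classify positions by backward induction: terminal positions (no move available) are L. From any other position, the mover wins iff some move reaches an L.
Every move lowers a or b (never raises either), so fill the grid row by row in increasing a, and left to right within a row: each cell's successors are then already labelled.
      b=0  b=1  b=2  b=3  b=4  b=5  b=6  b=7  b=8
a=0:    L    W    L    W    W    W    W    W    L
a=1:    L    W    L    W    W    W    W    W    L
a=2:    L    W    L    W    W    W    W    W    L
a=3:    W    L    W    L    W    W    W    W    W
a=4:    W    L    W    L    W    W    W    W    W
a=5:    W    L    W    L    W    W    W    W    W
a=6:    L    W    L    W    W    W    W    W    L
a=7:    L    W    L    W    W    W    W    W    L
Cells with no legal move (terminal, hence L): (0,0), (1,0), (2,0).
The remaining L cells, each justified by listing all of its moves:
(0,2): L (sole option (0,1)(W) is W)
(0,8): L (options (0,7)(W), (0,4)(W), (0,3)(W) are all W)
(1,2): L (sole option (1,1)(W) is W)
(1,8): L (options (1,7)(W), (1,4)(W), (1,3)(W) are all W)
(2,2): L (sole option (2,1)(W) is W)
(2,8): L (options (2,7)(W), (2,4)(W), (2,3)(W) are all W)
(3,1): L (options (0,1)(W), (3,0)(W) are all W)
(3,3): L (options (0,3)(W), (3,2)(W) are all W)
(4,1): L (options (1,1)(W), (4,0)(W) are all W)
(4,3): L (options (1,3)(W), (4,2)(W) are all W)
(5,1): L (options (2,1)(W), (5,0)(W) are all W)
(5,3): L (options (2,3)(W), (5,2)(W) are all W)
(6,0): L (sole option (3,0)(W) is W)
(6,2): L (options (3,2)(W), (6,1)(W) are all W)
(6,8): L (options (3,8)(W), (6,7)(W), (6,4)(W), (6,3)(W) are all W)
(7,0): L (sole option (4,0)(W) is W)
(7,2): L (options (4,2)(W), (7,1)(W) are all W)
(7,8): L (options (4,8)(W), (7,7)(W), (7,4)(W), (7,3)(W) are all W)
Every other cell has at least one move into one of the L cells above, so it is W.
L cells per row: a=0: 3, a=1: 3, a=2: 3, a=3: 2, a=4: 2, a=5: 2, a=6: 3, a=7: 3; total 21.

21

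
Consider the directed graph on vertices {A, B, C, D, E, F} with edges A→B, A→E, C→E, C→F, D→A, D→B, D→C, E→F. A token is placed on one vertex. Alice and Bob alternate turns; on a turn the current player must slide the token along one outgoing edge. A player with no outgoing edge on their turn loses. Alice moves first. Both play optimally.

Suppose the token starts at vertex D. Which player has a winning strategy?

Use the standard recursion: the mover loses at a terminal position; elsewhere, the mover wins exactly when some move hands the opponent an L position.
Every edge goes from a vertex to one that appears earlier in the order B, F, E, C, A, D, so processing vertices in that order labels each vertex after all of its successors.
B: no outgoing edge → L
F: no outgoing edge → L
E: W (go to F, an L position)
C: W (go to F, an L position)
A: W (go to B, an L position)
D: W (go to B, an L position)
From D Alice can move to B, reaching an L position.

Alice wins.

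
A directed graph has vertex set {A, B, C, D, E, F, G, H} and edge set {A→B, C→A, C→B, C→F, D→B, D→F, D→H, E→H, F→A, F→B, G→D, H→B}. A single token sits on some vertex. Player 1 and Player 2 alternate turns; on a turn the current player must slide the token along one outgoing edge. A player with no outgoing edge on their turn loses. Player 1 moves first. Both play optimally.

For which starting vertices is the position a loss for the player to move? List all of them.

B, E, G

Label each position W (a win for the player to move) or L (a loss). A position with no legal move is L; any other position is W exactly when some move reaches an L, and L when every move reaches a W.
Every edge goes from a vertex to one that appears earlier in the order B, A, H, F, D, G, E, C, so processing vertices in that order labels each vertex after all of its successors.
B: no outgoing edge → L
A: reaches L-position B → W
H: reaches L-position B → W
F: reaches L-position B → W
D: reaches L-position B → W
G: only reaches D(W), which is W → L
E: only reaches H(W), which is W → L
C: reaches L-position B → W
Reading off the rows marked L gives the requested list; there are 3 such vertices.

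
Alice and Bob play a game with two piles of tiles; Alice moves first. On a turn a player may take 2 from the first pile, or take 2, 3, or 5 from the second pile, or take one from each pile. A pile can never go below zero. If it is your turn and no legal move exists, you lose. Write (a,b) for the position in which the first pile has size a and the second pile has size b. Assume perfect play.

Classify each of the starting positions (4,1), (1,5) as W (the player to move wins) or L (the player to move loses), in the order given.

Classify positions by backward induction: terminal positions (no move available) are L. From any other position, the mover wins iff some move reaches an L.
No move ever increases a pile, so every position that can arise here has a ≤ 4 and b ≤ 5; it is enough to label the cells with 0 ≤ a ≤ 4 and 0 ≤ b ≤ 5.
Every move lowers a or b (never raises either), so fill the grid row by row in increasing a, and left to right within a row: each cell's successors are then already labelled.
      b=0  b=1  b=2  b=3  b=4  b=5
a=0:    L    L    W    W    W    W
a=1:    L    W    W    W    L    W
a=2:    W    W    L    L    W    W
a=3:    W    L    L    W    W    W
a=4:    L    L    W    W    W    W
Cells with no legal move (terminal, hence L): (0,0), (0,1), (1,0).
The remaining L cells, each justified by listing all of its moves:
(1,4): L (options (1,2)(W), (1,1)(W), (0,3)(W) are all W)
(2,2): L (options (0,2)(W), (2,0)(W), (1,1)(W) are all W)
(2,3): L (options (0,3)(W), (2,1)(W), (2,0)(W), (1,2)(W) are all W)
(3,1): L (options (1,1)(W), (2,0)(W) are all W)
(3,2): L (options (1,2)(W), (3,0)(W), (2,1)(W) are all W)
(4,0): L (sole option (2,0)(W) is W)
(4,1): L (options (2,1)(W), (3,0)(W) are all W)
Every other cell has at least one move into one of the L cells above, so it is W.
(4,1): one of the L cells justified above, so L
(1,5): the move to (1,0) reaches an L cell, so W

(4,1): L, (1,5): W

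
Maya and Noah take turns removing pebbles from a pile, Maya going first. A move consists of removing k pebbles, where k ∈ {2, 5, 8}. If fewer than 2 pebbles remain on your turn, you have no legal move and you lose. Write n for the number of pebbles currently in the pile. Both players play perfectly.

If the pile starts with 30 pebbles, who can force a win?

Noah wins.

Build the W/L table. Terminal = L. A non-terminal position is W if it has a move to some L; otherwise it is L.
n=0: no move → L
n=1: no move → L
n=2: W (go to 0, an L position)
n=3: W (go to 1, an L position)
n=4: L (sole option 2(W) is W)
n=5: W (go to 0, an L position)
n=6: W (go to 4, an L position)
n=7: L (options 5(W), 2(W) are all W)
n=8: W (go to 0, an L position)
n=9: W (go to 7, an L position)
n=10: L (options 8(W), 5(W), 2(W) are all W)
n=11: L (options 9(W), 6(W), 3(W) are all W)
n=12: W (go to 10, an L position)
n=13: W (go to 11, an L position)
n=14: L (options 12(W), 9(W), 6(W) are all W)
n=15: W (go to 10, an L position)
n=16: W (go to 14, an L position)
n=17: L (options 15(W), 12(W), 9(W) are all W)
n=18: W (go to 10, an L position)
n=19: W (go to 17, an L position)
n=20: L (options 18(W), 15(W), 12(W) are all W)
n=21: L (options 19(W), 16(W), 13(W) are all W)
n=22: W (go to 20, an L position)
n=23: W (go to 21, an L position)
n=24: L (options 22(W), 19(W), 16(W) are all W)
n=25: W (go to 20, an L position)
n=26: W (go to 24, an L position)
n=27: L (options 25(W), 22(W), 19(W) are all W)
n=28: W (go to 20, an L position)
n=29: W (go to 27, an L position)
n=30: L (options 28(W), 25(W), 22(W) are all W)
The starting position 30 is L: whatever Maya does, the opponent receives a W position.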